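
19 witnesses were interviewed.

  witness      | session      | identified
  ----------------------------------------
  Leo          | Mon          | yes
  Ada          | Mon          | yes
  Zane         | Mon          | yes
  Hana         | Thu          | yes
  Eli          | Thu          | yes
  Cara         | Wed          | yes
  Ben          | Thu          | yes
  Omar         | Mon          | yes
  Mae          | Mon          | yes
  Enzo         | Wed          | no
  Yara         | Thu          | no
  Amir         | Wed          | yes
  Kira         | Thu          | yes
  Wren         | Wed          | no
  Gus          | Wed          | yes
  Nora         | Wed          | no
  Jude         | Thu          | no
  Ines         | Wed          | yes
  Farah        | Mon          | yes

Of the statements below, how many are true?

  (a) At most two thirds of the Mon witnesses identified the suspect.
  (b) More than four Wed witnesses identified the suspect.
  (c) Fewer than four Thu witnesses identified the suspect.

(a) Mon: |A| = 6, |A ∩ B| = 6; needs |A ∩ B| / |A| ≤ 2/3 — false.
(b) Wed: |A| = 7, |A ∩ B| = 4; needs |A ∩ B| > 4 — false.
(c) Thu: |A| = 6, |A ∩ B| = 4; needs |A ∩ B| < 4 — false.

0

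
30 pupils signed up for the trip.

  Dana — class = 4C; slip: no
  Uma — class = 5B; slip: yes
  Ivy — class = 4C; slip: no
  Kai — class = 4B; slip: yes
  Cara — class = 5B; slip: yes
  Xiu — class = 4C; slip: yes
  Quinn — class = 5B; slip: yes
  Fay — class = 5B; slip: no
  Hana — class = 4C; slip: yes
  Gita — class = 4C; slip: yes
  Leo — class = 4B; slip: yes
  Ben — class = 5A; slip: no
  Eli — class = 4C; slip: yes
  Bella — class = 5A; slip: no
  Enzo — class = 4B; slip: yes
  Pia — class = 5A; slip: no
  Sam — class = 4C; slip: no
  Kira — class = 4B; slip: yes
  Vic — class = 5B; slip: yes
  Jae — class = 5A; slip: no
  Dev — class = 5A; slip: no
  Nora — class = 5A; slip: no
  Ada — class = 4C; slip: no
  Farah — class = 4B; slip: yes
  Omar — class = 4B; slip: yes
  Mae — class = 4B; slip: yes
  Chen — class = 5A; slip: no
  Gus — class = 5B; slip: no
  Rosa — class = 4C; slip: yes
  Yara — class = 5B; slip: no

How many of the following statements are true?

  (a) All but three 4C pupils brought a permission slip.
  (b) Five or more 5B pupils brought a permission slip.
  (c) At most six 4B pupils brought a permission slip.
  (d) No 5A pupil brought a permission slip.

(a) 4C: |A| = 9, |A ∩ B| = 5; needs |A ∖ B| = 3 — false.
(b) 5B: |A| = 7, |A ∩ B| = 4; needs |A ∩ B| ≥ 5 — false.
(c) 4B: |A| = 7, |A ∩ B| = 7; needs |A ∩ B| ≤ 6 — false.
(d) 5A: |A| = 7, |A ∩ B| = 0; needs A ∩ B = ∅ (|A ∩ B| = 0) — true.

1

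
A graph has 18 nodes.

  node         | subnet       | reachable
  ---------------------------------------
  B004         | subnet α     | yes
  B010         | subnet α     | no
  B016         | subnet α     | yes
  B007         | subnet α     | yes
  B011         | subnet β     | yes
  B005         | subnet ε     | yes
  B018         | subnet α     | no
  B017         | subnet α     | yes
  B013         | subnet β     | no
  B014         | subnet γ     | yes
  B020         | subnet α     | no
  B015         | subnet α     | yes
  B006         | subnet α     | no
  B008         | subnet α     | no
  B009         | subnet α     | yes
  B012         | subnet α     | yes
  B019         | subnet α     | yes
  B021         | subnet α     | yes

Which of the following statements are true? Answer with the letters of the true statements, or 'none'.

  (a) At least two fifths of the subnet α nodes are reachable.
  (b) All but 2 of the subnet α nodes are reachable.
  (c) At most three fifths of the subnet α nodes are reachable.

(a)

|A| = 14, |A ∩ B| = 9, |A ∖ B| = 5.
(a) |A ∩ B| / |A| ≥ 2/5: holds.
(b) |A ∖ B| = 2: fails.
(c) |A ∩ B| / |A| ≤ 3/5: fails.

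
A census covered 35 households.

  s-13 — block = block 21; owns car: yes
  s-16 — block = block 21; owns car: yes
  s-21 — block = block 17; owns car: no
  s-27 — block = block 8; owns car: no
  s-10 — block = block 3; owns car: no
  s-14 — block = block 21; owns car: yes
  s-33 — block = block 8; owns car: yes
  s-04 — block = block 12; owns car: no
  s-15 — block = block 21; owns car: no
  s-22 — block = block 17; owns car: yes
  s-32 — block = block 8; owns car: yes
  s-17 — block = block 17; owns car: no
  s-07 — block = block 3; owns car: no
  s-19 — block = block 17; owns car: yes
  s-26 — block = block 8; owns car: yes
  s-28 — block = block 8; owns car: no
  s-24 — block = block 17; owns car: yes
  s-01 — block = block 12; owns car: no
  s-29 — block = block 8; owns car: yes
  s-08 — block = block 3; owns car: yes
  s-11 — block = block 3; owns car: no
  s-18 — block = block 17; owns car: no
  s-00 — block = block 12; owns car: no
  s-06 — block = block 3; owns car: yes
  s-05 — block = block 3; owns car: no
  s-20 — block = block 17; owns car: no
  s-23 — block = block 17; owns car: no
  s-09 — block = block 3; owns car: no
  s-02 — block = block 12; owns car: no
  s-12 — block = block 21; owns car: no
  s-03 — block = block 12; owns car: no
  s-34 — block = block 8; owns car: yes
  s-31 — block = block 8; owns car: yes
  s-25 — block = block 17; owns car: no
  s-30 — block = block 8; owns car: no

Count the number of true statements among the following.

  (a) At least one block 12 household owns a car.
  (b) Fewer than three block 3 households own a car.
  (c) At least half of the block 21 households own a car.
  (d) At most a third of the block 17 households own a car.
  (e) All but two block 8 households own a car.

(a) block 12: |A| = 5, |A ∩ B| = 0; needs A ∩ B ≠ ∅ (|A ∩ B| ≥ 1) — false.
(b) block 3: |A| = 7, |A ∩ B| = 2; needs |A ∩ B| < 3 — true.
(c) block 21: |A| = 5, |A ∩ B| = 3; needs |A ∩ B| ≥ |A ∖ B| — true.
(d) block 17: |A| = 9, |A ∩ B| = 3; needs |A ∩ B| / |A| ≤ 1/3 — true.
(e) block 8: |A| = 9, |A ∩ B| = 6; needs |A ∖ B| = 2 — false.

3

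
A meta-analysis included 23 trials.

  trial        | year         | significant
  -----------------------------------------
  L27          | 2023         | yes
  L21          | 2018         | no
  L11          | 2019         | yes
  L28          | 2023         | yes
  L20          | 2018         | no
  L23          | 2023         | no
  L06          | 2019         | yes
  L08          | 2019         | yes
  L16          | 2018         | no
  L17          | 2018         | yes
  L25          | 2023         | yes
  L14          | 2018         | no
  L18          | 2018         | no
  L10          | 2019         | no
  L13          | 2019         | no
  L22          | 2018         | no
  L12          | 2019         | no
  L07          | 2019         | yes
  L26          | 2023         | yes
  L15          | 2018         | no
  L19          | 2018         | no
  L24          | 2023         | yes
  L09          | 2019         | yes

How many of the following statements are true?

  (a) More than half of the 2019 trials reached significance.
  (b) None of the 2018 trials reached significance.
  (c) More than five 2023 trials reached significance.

(a) 2019: |A| = 8, |A ∩ B| = 5; needs |A ∩ B| > |A ∖ B| — true.
(b) 2018: |A| = 9, |A ∩ B| = 1; needs A ∩ B = ∅ (|A ∩ B| = 0) — false.
(c) 2023: |A| = 6, |A ∩ B| = 5; needs |A ∩ B| > 5 — false.

1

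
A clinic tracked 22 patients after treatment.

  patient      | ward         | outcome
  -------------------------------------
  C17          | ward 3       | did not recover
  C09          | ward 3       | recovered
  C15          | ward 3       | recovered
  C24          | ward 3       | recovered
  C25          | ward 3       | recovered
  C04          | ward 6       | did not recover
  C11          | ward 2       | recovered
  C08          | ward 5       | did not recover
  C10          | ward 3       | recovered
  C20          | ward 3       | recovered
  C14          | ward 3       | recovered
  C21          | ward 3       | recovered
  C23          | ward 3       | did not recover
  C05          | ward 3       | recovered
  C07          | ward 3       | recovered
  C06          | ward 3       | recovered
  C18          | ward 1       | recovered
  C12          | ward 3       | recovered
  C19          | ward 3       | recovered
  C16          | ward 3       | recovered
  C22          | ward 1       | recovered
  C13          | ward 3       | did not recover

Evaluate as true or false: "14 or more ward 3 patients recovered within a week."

True

'14 or more ward 3 patients recovered within a week' holds iff |A ∩ B| ≥ 14.
|A| = 17, |A ∩ B| = 14, |A ∖ B| = 3.
|A ∩ B| = 14, so the statement is true.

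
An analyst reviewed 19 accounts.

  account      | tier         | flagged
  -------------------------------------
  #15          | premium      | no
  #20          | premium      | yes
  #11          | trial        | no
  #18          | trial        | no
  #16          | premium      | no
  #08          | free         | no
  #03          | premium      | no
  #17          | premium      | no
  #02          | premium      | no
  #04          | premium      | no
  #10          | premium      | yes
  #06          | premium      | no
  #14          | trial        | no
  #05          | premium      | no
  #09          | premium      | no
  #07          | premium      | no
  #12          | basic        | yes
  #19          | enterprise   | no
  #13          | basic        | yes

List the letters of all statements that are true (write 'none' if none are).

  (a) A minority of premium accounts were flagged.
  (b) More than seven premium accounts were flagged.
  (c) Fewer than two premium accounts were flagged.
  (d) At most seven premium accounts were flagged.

|A| = 12, |A ∩ B| = 2, |A ∖ B| = 10.
(a) |A ∩ B| < |A ∖ B|: holds.
(b) |A ∩ B| > 7: fails.
(c) |A ∩ B| < 2: fails.
(d) |A ∩ B| ≤ 7: holds.

(a), (d)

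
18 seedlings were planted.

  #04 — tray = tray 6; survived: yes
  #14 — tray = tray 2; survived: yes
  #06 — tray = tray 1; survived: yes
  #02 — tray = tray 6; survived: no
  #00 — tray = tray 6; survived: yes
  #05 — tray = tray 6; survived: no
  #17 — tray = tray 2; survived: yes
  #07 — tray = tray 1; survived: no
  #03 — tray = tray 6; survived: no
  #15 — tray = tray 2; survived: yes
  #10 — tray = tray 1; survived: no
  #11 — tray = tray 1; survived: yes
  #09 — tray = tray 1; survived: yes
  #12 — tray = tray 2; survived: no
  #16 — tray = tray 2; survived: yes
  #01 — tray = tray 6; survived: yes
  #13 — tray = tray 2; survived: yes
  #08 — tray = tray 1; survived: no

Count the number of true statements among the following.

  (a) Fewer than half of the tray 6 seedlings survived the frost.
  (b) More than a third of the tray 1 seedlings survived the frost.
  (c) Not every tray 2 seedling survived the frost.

(a) tray 6: |A| = 6, |A ∩ B| = 3; needs |A ∩ B| < |A ∖ B| — false.
(b) tray 1: |A| = 6, |A ∩ B| = 3; needs |A ∩ B| / |A| > 1/3 — true.
(c) tray 2: |A| = 6, |A ∩ B| = 5; needs A ⊄ B (|A ∖ B| ≥ 1) — true.

2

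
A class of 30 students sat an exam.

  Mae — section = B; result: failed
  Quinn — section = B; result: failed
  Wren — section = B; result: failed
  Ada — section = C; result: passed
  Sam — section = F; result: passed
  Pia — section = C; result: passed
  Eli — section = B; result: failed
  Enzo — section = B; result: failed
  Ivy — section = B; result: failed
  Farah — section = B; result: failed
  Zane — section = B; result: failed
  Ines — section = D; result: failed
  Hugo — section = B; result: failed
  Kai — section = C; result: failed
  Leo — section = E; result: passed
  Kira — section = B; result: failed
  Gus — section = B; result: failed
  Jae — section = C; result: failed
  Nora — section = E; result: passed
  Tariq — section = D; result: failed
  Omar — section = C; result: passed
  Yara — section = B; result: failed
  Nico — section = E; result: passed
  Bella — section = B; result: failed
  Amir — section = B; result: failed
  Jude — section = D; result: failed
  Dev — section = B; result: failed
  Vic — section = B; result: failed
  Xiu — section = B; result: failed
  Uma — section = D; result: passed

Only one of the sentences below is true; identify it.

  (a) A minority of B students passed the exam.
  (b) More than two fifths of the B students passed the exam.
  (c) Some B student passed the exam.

|A| = 17, |A ∩ B| = 0, |A ∖ B| = 17.
(a) requires |A ∩ B| < |A ∖ B|: true.
(b) requires |A ∩ B| / |A| > 2/5: false.
(c) requires A ∩ B ≠ ∅ (|A ∩ B| ≥ 1): false.

(a)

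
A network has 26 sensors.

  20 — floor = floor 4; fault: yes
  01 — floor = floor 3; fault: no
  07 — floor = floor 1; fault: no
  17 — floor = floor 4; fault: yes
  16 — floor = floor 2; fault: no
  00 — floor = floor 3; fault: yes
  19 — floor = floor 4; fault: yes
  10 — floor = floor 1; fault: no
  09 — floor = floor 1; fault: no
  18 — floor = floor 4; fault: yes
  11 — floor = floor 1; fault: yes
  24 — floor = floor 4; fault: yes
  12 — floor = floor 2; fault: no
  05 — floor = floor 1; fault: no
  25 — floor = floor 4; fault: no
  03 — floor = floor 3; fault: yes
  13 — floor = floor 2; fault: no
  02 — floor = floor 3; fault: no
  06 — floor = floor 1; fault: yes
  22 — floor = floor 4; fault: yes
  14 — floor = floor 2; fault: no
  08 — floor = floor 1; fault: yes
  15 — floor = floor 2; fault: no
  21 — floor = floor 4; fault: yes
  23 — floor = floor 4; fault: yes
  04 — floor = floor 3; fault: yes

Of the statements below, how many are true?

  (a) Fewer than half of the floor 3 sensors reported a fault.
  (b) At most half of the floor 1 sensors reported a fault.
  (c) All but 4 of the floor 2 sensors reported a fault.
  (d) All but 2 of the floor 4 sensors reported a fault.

1

(a) floor 3: |A| = 5, |A ∩ B| = 3; needs |A ∩ B| < |A ∖ B| — false.
(b) floor 1: |A| = 7, |A ∩ B| = 3; needs |A ∩ B| ≤ |A ∖ B| — true.
(c) floor 2: |A| = 5, |A ∩ B| = 0; needs |A ∖ B| = 4 — false.
(d) floor 4: |A| = 9, |A ∩ B| = 8; needs |A ∖ B| = 2 — false.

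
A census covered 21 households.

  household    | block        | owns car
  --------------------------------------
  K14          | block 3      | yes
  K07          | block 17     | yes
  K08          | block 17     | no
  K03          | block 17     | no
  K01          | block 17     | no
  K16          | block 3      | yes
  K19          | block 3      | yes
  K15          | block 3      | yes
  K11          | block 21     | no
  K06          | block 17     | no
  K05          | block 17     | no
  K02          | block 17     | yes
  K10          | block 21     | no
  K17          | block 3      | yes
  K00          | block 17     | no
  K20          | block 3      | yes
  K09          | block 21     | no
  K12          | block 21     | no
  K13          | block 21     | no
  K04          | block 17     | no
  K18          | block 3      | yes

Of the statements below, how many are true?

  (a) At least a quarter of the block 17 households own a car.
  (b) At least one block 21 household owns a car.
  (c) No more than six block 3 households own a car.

(a) block 17: |A| = 9, |A ∩ B| = 2; needs |A ∩ B| / |A| ≥ 1/4 — false.
(b) block 21: |A| = 5, |A ∩ B| = 0; needs A ∩ B ≠ ∅ (|A ∩ B| ≥ 1) — false.
(c) block 3: |A| = 7, |A ∩ B| = 7; needs |A ∩ B| ≤ 6 — false.

0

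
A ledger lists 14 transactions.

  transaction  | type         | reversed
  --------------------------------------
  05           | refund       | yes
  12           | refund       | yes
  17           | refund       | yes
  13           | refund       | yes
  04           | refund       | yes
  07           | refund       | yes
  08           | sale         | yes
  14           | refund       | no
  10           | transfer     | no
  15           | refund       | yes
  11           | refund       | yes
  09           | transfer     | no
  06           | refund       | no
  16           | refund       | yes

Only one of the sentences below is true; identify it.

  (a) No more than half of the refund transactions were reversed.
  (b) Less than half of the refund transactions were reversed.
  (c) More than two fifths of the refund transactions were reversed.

|A| = 11, |A ∩ B| = 9, |A ∖ B| = 2.
(a) requires |A ∩ B| ≤ |A ∖ B|: false.
(b) requires |A ∩ B| < |A ∖ B|: false.
(c) requires |A ∩ B| / |A| > 2/5: true.

(c)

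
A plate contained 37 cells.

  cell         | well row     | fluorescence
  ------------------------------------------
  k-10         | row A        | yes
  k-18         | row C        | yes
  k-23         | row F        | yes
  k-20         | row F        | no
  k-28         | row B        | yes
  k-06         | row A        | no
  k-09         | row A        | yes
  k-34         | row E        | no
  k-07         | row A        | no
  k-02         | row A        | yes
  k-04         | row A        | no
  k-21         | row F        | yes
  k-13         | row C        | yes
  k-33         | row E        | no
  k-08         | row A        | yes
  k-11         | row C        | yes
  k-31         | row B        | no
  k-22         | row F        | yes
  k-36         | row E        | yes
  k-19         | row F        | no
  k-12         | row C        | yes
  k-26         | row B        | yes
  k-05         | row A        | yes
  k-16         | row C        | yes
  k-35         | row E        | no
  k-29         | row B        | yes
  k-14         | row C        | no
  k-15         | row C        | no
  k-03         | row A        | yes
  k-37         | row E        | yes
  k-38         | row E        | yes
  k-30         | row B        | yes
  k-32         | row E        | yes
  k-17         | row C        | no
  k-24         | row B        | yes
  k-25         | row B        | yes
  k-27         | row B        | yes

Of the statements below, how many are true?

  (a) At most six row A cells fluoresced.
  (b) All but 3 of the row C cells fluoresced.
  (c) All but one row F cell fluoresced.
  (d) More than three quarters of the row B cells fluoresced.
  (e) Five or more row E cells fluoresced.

(a) row A: |A| = 9, |A ∩ B| = 6; needs |A ∩ B| ≤ 6 — true.
(b) row C: |A| = 8, |A ∩ B| = 5; needs |A ∖ B| = 3 — true.
(c) row F: |A| = 5, |A ∩ B| = 3; needs |A ∖ B| = 1 — false.
(d) row B: |A| = 8, |A ∩ B| = 7; needs |A ∩ B| / |A| > 3/4 — true.
(e) row E: |A| = 7, |A ∩ B| = 4; needs |A ∩ B| ≥ 5 — false.

3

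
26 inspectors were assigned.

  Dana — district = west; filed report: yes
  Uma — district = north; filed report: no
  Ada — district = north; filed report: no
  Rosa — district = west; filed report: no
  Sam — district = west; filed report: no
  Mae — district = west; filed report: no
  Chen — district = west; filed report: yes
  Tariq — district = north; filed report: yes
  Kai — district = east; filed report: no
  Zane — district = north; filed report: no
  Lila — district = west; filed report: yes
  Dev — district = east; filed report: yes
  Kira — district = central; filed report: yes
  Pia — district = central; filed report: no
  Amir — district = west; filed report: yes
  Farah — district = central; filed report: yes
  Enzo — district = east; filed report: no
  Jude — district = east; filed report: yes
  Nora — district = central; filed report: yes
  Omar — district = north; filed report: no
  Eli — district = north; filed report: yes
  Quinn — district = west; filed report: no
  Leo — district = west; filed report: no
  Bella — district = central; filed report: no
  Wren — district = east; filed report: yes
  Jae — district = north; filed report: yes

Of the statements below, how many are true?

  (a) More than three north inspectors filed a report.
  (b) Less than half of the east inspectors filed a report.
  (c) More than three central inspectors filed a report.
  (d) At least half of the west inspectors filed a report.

0

(a) north: |A| = 7, |A ∩ B| = 3; needs |A ∩ B| > 3 — false.
(b) east: |A| = 5, |A ∩ B| = 3; needs |A ∩ B| < |A ∖ B| — false.
(c) central: |A| = 5, |A ∩ B| = 3; needs |A ∩ B| > 3 — false.
(d) west: |A| = 9, |A ∩ B| = 4; needs |A ∩ B| ≥ |A ∖ B| — false.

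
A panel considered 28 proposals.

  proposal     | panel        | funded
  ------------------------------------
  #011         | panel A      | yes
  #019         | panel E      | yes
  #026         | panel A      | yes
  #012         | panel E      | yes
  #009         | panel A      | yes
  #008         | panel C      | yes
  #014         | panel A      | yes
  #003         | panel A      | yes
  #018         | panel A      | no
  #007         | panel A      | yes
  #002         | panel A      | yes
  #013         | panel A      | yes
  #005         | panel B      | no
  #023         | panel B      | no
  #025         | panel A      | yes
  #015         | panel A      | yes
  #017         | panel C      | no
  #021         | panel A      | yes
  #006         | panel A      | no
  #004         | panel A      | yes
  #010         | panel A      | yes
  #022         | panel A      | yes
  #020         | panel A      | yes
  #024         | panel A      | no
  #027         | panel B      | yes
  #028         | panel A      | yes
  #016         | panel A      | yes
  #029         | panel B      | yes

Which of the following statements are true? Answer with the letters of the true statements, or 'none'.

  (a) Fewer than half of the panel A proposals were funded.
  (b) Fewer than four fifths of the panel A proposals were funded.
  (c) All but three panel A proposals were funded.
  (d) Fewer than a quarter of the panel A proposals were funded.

(c)

|A| = 20, |A ∩ B| = 17, |A ∖ B| = 3.
(a) |A ∩ B| < |A ∖ B|: fails.
(b) |A ∩ B| / |A| < 4/5: fails.
(c) |A ∖ B| = 3: holds.
(d) |A ∩ B| / |A| < 1/4: fails.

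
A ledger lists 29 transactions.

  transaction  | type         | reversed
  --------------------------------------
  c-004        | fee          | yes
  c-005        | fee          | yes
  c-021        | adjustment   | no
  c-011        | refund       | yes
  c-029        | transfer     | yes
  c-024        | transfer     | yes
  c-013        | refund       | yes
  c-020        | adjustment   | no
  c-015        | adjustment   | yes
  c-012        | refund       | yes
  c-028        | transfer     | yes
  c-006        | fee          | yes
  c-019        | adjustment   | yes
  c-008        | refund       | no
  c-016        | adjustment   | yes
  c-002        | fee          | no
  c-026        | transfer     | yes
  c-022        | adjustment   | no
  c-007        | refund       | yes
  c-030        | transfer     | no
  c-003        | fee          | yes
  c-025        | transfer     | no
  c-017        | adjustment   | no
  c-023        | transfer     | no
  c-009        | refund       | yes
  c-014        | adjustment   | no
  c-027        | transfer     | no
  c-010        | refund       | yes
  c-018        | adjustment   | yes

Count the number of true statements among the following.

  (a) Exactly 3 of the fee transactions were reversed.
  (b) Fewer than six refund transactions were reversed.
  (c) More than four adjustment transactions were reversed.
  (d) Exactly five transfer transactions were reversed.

0

(a) fee: |A| = 5, |A ∩ B| = 4; needs |A ∩ B| = 3 — false.
(b) refund: |A| = 7, |A ∩ B| = 6; needs |A ∩ B| < 6 — false.
(c) adjustment: |A| = 9, |A ∩ B| = 4; needs |A ∩ B| > 4 — false.
(d) transfer: |A| = 8, |A ∩ B| = 4; needs |A ∩ B| = 5 — false.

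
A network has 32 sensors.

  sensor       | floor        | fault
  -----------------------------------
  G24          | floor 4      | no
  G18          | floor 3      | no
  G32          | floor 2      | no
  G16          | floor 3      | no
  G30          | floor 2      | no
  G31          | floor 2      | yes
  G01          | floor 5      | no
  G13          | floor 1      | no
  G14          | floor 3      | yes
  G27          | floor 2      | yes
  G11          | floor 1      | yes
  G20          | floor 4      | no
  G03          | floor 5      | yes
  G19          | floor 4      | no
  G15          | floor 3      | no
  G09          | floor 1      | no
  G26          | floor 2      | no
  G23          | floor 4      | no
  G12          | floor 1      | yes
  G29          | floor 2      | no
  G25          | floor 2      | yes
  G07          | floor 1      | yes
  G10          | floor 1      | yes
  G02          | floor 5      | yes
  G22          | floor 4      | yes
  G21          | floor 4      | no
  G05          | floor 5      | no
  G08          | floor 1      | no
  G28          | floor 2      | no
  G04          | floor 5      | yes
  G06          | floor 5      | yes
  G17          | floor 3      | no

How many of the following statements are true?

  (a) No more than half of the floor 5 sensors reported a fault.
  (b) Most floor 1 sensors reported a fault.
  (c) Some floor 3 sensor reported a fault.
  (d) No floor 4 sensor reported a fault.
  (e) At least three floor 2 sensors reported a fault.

3

(a) floor 5: |A| = 6, |A ∩ B| = 4; needs |A ∩ B| ≤ |A ∖ B| — false.
(b) floor 1: |A| = 7, |A ∩ B| = 4; needs |A ∩ B| > |A ∖ B| — true.
(c) floor 3: |A| = 5, |A ∩ B| = 1; needs A ∩ B ≠ ∅ (|A ∩ B| ≥ 1) — true.
(d) floor 4: |A| = 6, |A ∩ B| = 1; needs A ∩ B = ∅ (|A ∩ B| = 0) — false.
(e) floor 2: |A| = 8, |A ∩ B| = 3; needs |A ∩ B| ≥ 3 — true.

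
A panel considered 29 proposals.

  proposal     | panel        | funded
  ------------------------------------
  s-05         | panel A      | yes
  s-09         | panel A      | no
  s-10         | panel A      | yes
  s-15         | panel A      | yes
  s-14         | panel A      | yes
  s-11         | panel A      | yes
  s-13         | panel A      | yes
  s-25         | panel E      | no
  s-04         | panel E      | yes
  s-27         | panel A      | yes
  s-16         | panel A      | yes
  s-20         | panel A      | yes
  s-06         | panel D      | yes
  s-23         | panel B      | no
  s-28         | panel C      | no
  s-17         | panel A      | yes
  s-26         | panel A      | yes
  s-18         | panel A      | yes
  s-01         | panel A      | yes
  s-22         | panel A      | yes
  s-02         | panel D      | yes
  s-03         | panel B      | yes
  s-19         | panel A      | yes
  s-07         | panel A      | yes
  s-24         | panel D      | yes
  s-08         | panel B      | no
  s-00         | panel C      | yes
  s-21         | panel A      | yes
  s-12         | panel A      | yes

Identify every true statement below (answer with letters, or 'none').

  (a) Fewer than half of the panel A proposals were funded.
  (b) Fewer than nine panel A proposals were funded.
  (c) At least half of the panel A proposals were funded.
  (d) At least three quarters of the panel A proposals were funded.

|A| = 19, |A ∩ B| = 18, |A ∖ B| = 1.
(a) |A ∩ B| < |A ∖ B|: fails.
(b) |A ∩ B| < 9: fails.
(c) |A ∩ B| ≥ |A ∖ B|: holds.
(d) |A ∩ B| / |A| ≥ 3/4: holds.

(c), (d)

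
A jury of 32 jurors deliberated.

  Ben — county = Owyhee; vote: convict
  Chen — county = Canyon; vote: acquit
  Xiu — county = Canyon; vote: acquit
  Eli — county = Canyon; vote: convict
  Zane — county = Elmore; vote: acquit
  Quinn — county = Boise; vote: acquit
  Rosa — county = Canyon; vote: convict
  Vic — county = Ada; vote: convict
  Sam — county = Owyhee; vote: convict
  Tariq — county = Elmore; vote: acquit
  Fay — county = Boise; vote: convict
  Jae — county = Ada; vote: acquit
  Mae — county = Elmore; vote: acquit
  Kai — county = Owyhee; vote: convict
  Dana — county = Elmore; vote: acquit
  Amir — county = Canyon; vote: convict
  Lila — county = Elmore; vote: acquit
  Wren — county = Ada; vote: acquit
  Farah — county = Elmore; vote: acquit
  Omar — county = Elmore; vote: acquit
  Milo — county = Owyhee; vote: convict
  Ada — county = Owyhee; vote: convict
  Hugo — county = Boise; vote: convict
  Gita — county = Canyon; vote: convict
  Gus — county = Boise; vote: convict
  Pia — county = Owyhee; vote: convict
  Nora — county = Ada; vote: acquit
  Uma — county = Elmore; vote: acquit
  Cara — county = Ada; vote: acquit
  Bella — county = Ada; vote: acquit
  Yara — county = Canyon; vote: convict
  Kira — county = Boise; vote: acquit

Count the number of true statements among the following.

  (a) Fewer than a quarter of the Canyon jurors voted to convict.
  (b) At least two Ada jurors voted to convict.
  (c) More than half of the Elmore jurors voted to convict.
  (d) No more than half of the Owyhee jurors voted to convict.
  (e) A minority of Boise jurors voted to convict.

0

(a) Canyon: |A| = 7, |A ∩ B| = 5; needs |A ∩ B| / |A| < 1/4 — false.
(b) Ada: |A| = 6, |A ∩ B| = 1; needs |A ∩ B| ≥ 2 — false.
(c) Elmore: |A| = 8, |A ∩ B| = 0; needs |A ∩ B| > |A ∖ B| — false.
(d) Owyhee: |A| = 6, |A ∩ B| = 6; needs |A ∩ B| ≤ |A ∖ B| — false.
(e) Boise: |A| = 5, |A ∩ B| = 3; needs |A ∩ B| < |A ∖ B| — false.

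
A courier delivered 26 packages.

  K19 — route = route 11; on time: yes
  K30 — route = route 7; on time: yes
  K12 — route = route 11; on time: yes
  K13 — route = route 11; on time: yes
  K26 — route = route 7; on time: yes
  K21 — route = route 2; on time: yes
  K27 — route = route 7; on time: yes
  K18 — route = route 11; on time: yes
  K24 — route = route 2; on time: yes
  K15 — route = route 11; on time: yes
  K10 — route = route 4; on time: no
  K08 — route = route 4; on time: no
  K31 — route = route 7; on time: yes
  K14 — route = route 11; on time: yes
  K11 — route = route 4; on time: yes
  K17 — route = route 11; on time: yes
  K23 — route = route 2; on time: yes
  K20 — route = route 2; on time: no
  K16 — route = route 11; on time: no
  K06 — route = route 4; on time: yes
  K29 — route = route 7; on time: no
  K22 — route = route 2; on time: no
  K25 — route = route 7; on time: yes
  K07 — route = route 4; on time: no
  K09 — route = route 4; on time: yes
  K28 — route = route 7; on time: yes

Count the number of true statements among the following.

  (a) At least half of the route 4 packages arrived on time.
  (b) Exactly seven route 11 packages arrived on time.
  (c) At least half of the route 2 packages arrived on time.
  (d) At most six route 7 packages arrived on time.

(a) route 4: |A| = 6, |A ∩ B| = 3; needs |A ∩ B| ≥ |A ∖ B| — true.
(b) route 11: |A| = 8, |A ∩ B| = 7; needs |A ∩ B| = 7 — true.
(c) route 2: |A| = 5, |A ∩ B| = 3; needs |A ∩ B| ≥ |A ∖ B| — true.
(d) route 7: |A| = 7, |A ∩ B| = 6; needs |A ∩ B| ≤ 6 — true.

4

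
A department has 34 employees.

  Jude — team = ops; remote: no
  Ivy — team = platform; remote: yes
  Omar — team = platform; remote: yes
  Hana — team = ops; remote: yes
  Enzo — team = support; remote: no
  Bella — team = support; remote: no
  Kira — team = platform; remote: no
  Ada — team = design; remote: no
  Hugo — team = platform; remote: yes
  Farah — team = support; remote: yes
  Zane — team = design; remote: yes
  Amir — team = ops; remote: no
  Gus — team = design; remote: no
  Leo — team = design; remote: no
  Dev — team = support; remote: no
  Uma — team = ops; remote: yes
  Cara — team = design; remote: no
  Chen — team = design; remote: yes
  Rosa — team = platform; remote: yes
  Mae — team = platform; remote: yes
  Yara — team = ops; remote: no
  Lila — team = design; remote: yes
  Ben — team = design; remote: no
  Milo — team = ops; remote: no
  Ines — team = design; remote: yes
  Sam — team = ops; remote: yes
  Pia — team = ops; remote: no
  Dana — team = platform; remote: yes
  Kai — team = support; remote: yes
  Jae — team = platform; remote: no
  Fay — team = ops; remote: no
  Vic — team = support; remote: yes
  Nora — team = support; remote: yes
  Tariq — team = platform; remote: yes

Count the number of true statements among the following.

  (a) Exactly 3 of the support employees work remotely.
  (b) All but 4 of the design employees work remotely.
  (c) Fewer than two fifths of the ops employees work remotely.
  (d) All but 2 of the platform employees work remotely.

(a) support: |A| = 7, |A ∩ B| = 4; needs |A ∩ B| = 3 — false.
(b) design: |A| = 9, |A ∩ B| = 4; needs |A ∖ B| = 4 — false.
(c) ops: |A| = 9, |A ∩ B| = 3; needs |A ∩ B| / |A| < 2/5 — true.
(d) platform: |A| = 9, |A ∩ B| = 7; needs |A ∖ B| = 2 — true.

2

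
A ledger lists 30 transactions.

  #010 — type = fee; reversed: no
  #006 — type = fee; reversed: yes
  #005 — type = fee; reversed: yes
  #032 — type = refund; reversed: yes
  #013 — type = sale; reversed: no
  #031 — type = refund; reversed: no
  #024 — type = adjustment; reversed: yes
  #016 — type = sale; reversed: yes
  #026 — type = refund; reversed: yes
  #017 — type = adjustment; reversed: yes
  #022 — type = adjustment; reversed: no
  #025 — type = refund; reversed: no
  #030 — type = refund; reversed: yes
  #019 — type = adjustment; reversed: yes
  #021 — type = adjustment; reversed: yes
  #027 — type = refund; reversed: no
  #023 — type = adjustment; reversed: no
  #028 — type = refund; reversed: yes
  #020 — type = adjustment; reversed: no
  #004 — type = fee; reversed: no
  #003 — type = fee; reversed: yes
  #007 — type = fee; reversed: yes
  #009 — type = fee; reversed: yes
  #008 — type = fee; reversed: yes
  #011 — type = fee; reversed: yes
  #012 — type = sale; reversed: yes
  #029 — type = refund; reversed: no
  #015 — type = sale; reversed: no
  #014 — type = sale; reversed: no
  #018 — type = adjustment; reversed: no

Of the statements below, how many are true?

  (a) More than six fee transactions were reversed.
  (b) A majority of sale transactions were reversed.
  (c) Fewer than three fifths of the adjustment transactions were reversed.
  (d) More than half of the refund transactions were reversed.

(a) fee: |A| = 9, |A ∩ B| = 7; needs |A ∩ B| > 6 — true.
(b) sale: |A| = 5, |A ∩ B| = 2; needs |A ∩ B| > |A ∖ B| — false.
(c) adjustment: |A| = 8, |A ∩ B| = 4; needs |A ∩ B| / |A| < 3/5 — true.
(d) refund: |A| = 8, |A ∩ B| = 4; needs |A ∩ B| > |A ∖ B| — false.

2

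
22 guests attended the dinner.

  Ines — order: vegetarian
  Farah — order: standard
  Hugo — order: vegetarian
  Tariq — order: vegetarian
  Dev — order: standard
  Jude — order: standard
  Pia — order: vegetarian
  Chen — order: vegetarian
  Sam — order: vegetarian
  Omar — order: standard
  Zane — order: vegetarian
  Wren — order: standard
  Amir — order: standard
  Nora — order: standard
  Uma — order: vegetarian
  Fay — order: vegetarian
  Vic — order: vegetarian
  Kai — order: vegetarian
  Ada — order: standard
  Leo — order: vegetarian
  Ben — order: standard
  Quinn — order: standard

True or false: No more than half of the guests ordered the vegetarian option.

Truth condition: |A ∩ B| ≤ |A ∖ B|.
|A| = 22, |A ∩ B| = 12, |A ∖ B| = 10.
12 > 10, so the statement is false.

False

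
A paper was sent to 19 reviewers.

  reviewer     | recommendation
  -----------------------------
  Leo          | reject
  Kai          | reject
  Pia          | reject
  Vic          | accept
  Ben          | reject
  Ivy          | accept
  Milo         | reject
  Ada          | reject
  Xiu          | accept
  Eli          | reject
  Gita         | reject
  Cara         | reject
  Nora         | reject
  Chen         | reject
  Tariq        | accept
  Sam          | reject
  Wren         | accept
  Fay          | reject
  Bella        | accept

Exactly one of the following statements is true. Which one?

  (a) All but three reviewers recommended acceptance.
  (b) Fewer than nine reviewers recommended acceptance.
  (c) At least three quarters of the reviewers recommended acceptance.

(b)

|A| = 19, |A ∩ B| = 6, |A ∖ B| = 13.
(a) requires |A ∖ B| = 3: false.
(b) requires |A ∩ B| < 9: true.
(c) requires |A ∩ B| / |A| ≥ 3/4: false.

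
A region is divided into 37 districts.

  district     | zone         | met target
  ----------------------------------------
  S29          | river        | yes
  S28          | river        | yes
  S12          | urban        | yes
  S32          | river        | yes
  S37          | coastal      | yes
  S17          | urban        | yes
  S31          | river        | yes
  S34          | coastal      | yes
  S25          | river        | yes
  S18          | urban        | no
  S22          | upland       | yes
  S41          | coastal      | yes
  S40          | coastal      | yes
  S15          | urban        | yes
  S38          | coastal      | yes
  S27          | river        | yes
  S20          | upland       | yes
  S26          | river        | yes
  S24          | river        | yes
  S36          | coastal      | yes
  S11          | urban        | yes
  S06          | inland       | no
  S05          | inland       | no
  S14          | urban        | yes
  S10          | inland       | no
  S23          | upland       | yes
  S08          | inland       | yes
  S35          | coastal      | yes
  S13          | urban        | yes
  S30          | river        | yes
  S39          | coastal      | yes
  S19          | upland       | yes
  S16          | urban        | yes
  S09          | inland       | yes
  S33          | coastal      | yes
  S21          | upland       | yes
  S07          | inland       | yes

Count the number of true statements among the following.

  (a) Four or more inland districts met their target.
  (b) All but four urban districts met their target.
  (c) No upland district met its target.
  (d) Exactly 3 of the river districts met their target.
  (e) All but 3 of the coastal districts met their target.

0

(a) inland: |A| = 6, |A ∩ B| = 3; needs |A ∩ B| ≥ 4 — false.
(b) urban: |A| = 8, |A ∩ B| = 7; needs |A ∖ B| = 4 — false.
(c) upland: |A| = 5, |A ∩ B| = 5; needs A ∩ B = ∅ (|A ∩ B| = 0) — false.
(d) river: |A| = 9, |A ∩ B| = 9; needs |A ∩ B| = 3 — false.
(e) coastal: |A| = 9, |A ∩ B| = 9; needs |A ∖ B| = 3 — false.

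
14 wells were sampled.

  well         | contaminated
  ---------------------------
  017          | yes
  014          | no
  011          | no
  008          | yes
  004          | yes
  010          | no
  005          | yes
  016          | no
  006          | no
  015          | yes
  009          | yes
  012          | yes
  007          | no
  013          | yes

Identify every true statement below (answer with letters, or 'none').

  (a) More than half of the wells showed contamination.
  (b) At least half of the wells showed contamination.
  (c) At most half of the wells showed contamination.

|A| = 14, |A ∩ B| = 8, |A ∖ B| = 6.
(a) |A ∩ B| > |A ∖ B|: holds.
(b) |A ∩ B| ≥ |A ∖ B|: holds.
(c) |A ∩ B| ≤ |A ∖ B|: fails.

(a), (b)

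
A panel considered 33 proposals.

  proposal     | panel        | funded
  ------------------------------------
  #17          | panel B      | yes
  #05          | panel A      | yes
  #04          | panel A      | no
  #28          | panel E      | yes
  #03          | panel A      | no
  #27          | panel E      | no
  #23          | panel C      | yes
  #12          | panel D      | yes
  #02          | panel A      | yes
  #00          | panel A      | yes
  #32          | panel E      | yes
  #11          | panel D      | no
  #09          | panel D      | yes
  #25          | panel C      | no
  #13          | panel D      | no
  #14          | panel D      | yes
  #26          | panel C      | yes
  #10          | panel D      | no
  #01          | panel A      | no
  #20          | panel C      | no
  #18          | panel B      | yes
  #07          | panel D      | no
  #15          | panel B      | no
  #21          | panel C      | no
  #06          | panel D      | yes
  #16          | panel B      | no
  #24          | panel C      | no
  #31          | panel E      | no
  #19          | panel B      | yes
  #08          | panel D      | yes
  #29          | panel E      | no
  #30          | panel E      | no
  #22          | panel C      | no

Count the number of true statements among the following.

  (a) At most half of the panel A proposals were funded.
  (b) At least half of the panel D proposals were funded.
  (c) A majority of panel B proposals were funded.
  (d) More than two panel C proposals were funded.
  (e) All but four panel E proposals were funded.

4

(a) panel A: |A| = 6, |A ∩ B| = 3; needs |A ∩ B| ≤ |A ∖ B| — true.
(b) panel D: |A| = 9, |A ∩ B| = 5; needs |A ∩ B| ≥ |A ∖ B| — true.
(c) panel B: |A| = 5, |A ∩ B| = 3; needs |A ∩ B| > |A ∖ B| — true.
(d) panel C: |A| = 7, |A ∩ B| = 2; needs |A ∩ B| > 2 — false.
(e) panel E: |A| = 6, |A ∩ B| = 2; needs |A ∖ B| = 4 — true.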